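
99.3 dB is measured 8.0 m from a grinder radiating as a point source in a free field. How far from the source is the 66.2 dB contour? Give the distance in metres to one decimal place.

Point-source spreading drops the level by 20·log₁₀(r₂/r₁); inverting, r₂/r₁ = 10^(ΔL/20).
r₂ = 8.0·10^((99.3−66.2)/20) = 8.0·10^(33.1/20) = 361.48 m.

361.5 m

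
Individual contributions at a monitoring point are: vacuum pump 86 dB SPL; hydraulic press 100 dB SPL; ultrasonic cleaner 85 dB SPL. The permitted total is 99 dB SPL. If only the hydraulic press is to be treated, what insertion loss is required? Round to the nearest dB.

Fixed contribution from the other sources: Σ 10^(L/10) = 10^(86/10) + 10^(85/10) = 7.143e+08 (88.54 dB SPL).
To meet 99 dB SPL overall, the treated hydraulic press may contribute at most 10^(99/10) − 7.143e+08 = 7.229e+09, i.e. 98.59 dB SPL.
Required insertion loss = 100 − 98.59 = 1.41 dB.

1 dB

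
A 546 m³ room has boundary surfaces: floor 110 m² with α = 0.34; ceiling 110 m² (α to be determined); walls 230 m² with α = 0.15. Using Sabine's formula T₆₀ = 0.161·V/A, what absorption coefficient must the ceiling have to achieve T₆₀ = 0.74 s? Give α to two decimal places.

0.43

Required total absorption A = 0.161·546/0.74 = 118.79 m².
Absorption from the other surfaces = 110·0.34 + 230·0.15 = 71.90 m², so the ceiling must supply 46.89 m² over 110 m².
α = 46.89/110 = 0.426.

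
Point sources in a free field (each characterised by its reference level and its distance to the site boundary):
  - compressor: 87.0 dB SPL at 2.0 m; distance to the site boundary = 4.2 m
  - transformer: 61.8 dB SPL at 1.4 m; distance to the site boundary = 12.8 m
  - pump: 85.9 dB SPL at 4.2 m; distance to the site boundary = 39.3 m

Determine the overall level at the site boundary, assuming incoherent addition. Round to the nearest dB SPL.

First find each source's level at the receiver (point-source: −20·log₁₀(r/r_ref)), then combine on an intensity basis.
compressor: 87.0 − 20·log₁₀(4.2/2.0) = 87.0 − 6.44 = 80.56 dB SPL.
transformer: 61.8 − 20·log₁₀(12.8/1.4) = 61.8 − 19.22 = 42.58 dB SPL.
pump: 85.9 − 20·log₁₀(39.3/4.2) = 85.9 − 19.42 = 66.48 dB SPL.
Σ 10^(L/10) = 1.181e+08 → L_total = 10·log₁₀(1.181e+08) = 80.72 dB SPL.

81 dB SPL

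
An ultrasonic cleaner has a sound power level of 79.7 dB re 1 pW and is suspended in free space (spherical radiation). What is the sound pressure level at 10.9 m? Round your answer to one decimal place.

L_p = L_w − 10·log₁₀(4π·r²) with r = 10.9 m.
4π·r² = 1493 m², 10·log₁₀ of that is 31.741 dB.
L_p = 79.7 − 31.741 = 47.96 dB.

48.0 dB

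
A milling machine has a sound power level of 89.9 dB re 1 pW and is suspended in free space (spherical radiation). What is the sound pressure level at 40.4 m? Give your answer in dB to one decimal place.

L_p = L_w − 10·log₁₀(4π·r²) with r = 40.4 m.
4π·r² = 2.051e+04 m², 10·log₁₀ of that is 43.120 dB.
L_p = 89.9 − 43.120 = 46.78 dB.

46.8 dB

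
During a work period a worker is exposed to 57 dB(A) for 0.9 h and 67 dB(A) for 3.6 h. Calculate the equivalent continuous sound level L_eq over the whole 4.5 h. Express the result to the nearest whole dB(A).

L_eq = 10·log₁₀[(1/T)·Σ tᵢ·10^(Lᵢ/10)] with T = 4.5 h.
Σ tᵢ·10^(Lᵢ/10) = 0.9·10^(57/10) + 3.6·10^(67/10) = 1.849e+07.
L_eq = 10·log₁₀(1.849e+07/4.5) = 66.14 dB(A).

66 dB(A)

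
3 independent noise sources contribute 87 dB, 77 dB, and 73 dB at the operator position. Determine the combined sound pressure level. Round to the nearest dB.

Incoherent sources combine by intensity addition: L_total = 10·log₁₀(Σ 10^(L_i/10)).
Σ 10^(L/10) = 10^(87/10) + 10^(77/10) + 10^(73/10) = 5.713e+08.
L_total = 10·log₁₀(5.713e+08) = 87.57 dB.

88 dB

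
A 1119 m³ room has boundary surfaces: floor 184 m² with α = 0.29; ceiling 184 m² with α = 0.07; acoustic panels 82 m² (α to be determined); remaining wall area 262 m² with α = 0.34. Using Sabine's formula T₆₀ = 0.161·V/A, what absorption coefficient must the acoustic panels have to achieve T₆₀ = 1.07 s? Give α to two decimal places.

0.16

From T₆₀ = 0.161·V/A, the target T₆₀ = 1.07 s needs A = 0.161·1119/1.07 = 168.37 m².
Absorption from the other surfaces = 184·0.29 + 184·0.07 + 262·0.34 = 155.32 m², so the acoustic panels must supply 13.05 m² over 82 m².
α = 13.05/82 = 0.159.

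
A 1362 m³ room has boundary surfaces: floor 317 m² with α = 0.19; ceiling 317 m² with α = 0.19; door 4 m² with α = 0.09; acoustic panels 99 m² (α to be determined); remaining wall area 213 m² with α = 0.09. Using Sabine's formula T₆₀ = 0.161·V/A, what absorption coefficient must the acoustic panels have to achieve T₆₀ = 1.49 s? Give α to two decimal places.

0.07

From T₆₀ = 0.161·V/A, the target T₆₀ = 1.49 s needs A = 0.161·1362/1.49 = 147.17 m².
Absorption from the other surfaces = 317·0.19 + 317·0.19 + 4·0.09 + 213·0.09 = 139.99 m², so the acoustic panels must supply 7.18 m² over 99 m².
α = 7.18/99 = 0.073.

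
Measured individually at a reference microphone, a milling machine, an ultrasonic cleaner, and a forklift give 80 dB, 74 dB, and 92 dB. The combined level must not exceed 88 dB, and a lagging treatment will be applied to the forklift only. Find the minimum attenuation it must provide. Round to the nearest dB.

5 dB

The untreated sources together contribute 10^(80/10) + 10^(74/10) = 1.251e+08, i.e. 80.97 dB.
To meet 88 dB overall, the treated forklift may contribute at most 10^(88/10) − 1.251e+08 = 5.058e+08, i.e. 87.04 dB.
So the forklift must be reduced from 92 to 87.04 dB: IL = 4.96 dB.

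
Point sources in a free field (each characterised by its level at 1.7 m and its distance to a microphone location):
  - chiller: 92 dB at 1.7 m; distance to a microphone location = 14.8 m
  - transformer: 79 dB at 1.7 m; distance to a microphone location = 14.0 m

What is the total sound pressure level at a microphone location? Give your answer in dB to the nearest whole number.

Propagate each source to the receiver with L = L_ref − 20·log₁₀(r/r_ref), then add intensities.
chiller: 92 − 20·log₁₀(14.8/1.7) = 92 − 18.80 = 73.20 dB.
transformer: 79 − 20·log₁₀(14.0/1.7) = 79 − 18.31 = 60.69 dB.
Σ 10^(L/10) = 2.208e+07 → L_total = 10·log₁₀(2.208e+07) = 73.44 dB.

73 dB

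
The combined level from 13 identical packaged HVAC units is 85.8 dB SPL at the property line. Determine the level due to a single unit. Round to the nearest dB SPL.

75 dB SPL

13 equal contributions raise the level by 10·log₁₀ 13 = 11.139 dB, so each unit alone gives 85.8 − 11.139.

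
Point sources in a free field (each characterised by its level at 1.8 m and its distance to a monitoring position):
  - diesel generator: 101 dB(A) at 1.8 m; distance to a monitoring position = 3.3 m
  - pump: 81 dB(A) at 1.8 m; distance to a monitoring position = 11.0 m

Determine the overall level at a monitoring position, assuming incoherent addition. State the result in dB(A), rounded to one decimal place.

95.7 dB(A)

First find each source's level at the receiver (point-source: −20·log₁₀(r/r_ref)), then combine on an intensity basis.
diesel generator: 101 − 20·log₁₀(3.3/1.8) = 101 − 5.26 = 95.74 dB(A).
pump: 81 − 20·log₁₀(11.0/1.8) = 81 − 15.72 = 65.28 dB(A).
Σ 10^(L/10) = 3.749e+09 → L_total = 10·log₁₀(3.749e+09) = 95.74 dB(A).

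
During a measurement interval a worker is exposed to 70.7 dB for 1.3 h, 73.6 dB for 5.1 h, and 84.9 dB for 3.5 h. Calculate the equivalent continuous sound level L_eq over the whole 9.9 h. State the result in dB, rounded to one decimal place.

The energy average is taken in the linear domain: L_eq = 10·log₁₀[(Σ tᵢ·10^(Lᵢ/10))/T], T = 9.9 h.
Σ tᵢ·10^(Lᵢ/10) = 1.3·10^(70.7/10) + 5.1·10^(73.6/10) + 3.5·10^(84.9/10) = 1.214e+09.
L_eq = 10·log₁₀(1.214e+09/9.9) = 80.88 dB.

80.9 dB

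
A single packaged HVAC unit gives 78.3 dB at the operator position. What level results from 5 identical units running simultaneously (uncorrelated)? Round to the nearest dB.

N identical incoherent sources raise the level by 10·log₁₀ N.
L_total = 78.3 + 10·log₁₀(5) = 78.3 + 6.990 = 85.29 dB.

85 dB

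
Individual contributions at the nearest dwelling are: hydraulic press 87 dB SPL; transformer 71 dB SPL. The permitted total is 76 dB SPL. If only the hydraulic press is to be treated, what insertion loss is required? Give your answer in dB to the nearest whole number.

13 dB

Everything except the hydraulic press sums to 10^(71/10) = 1.259e+07 in linear terms, 71.00 dB SPL.
The limit corresponds to 10^(76/10) = 3.981e+07; subtracting the fixed part leaves 2.722e+07 for the hydraulic press, i.e. 74.35 dB SPL.
So the hydraulic press must be reduced from 87 to 74.35 dB SPL: IL = 12.65 dB.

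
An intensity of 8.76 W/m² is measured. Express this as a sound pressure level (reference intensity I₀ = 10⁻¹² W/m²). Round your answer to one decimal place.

Dividing by I₀ shifts the exponent by 12: I/I₀ = 8.76×10^12.
L = 10·(0.9425 + 12) = 129.43 dB.

129.4 dB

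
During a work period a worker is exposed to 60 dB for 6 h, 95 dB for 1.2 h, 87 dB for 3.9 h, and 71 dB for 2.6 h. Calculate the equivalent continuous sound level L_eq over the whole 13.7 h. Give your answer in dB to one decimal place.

The energy average is taken in the linear domain: L_eq = 10·log₁₀[(Σ tᵢ·10^(Lᵢ/10))/T], T = 13.7 h.
Σ tᵢ·10^(Lᵢ/10) = 6·10^(60/10) + 1.2·10^(95/10) + 3.9·10^(87/10) + 2.6·10^(71/10) = 5.788e+09.
L_eq = 10·log₁₀(5.788e+09/13.7) = 86.26 dB.

86.3 dB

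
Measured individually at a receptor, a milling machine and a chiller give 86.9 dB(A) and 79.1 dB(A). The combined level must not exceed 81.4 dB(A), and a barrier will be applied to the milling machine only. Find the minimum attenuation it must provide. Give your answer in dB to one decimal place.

9.4 dB

Fixed contribution from the other source: Σ 10^(L/10) = 10^(79.1/10) = 8.128e+07 (79.10 dB(A)).
The limit corresponds to 10^(81.4/10) = 1.380e+08; subtracting the fixed part leaves 5.676e+07 for the milling machine, i.e. 77.54 dB(A).
So the milling machine must be reduced from 86.9 to 77.54 dB(A): IL = 9.36 dB.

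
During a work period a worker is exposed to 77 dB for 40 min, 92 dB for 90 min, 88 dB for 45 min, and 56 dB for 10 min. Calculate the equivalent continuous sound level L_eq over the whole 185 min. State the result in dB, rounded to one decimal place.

Weight each interval's intensity by its duration and average over T = 185 min:
Σ tᵢ·10^(Lᵢ/10) = 40·10^(77/10) + 90·10^(92/10) + 45·10^(88/10) + 10·10^(56/10) = 1.730e+11.
L_eq = 10·log₁₀(1.730e+11/185) = 89.71 dB.

89.7 dB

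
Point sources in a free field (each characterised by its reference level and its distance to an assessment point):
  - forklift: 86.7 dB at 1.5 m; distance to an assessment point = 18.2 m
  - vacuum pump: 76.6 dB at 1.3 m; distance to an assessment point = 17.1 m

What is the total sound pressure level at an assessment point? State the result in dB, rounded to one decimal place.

First find each source's level at the receiver (point-source: −20·log₁₀(r/r_ref)), then combine on an intensity basis.
forklift: 86.7 − 20·log₁₀(18.2/1.5) = 86.7 − 21.68 = 65.02 dB.
vacuum pump: 76.6 − 20·log₁₀(17.1/1.3) = 76.6 − 22.38 = 54.22 dB.
Σ 10^(L/10) = 3.441e+06 → L_total = 10·log₁₀(3.441e+06) = 65.37 dB.

65.4 dB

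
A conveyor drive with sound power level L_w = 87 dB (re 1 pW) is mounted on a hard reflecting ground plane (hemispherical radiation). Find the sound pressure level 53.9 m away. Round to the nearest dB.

44 dB

The power spreads over a hemisphere of area 2π·r², so L_p = L_w − 10·log₁₀(2π·r²).
2π·r² = 1.825e+04 m², 10·log₁₀ of that is 42.614 dB.
L_p = 87 − 42.614 = 44.39 dB.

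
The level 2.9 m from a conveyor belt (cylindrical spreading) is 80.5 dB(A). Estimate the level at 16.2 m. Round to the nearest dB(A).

73 dB(A)

For a line source, L₂ = L₁ − 10·log₁₀(r₂/r₁).
L₂ = 80.5 − 10·log₁₀(16.2/2.9) = 80.5 − 7.471 = 73.03 dB(A).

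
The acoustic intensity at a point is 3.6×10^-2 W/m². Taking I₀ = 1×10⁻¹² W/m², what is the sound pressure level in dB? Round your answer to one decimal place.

105.6 dB

L = 10·log₁₀(I/I₀) = 10·log₁₀(3.6×10^-2/10⁻¹²) = 10·log₁₀(3.6×10^10).
L = 10·(0.5563 + 10) = 105.56 dB.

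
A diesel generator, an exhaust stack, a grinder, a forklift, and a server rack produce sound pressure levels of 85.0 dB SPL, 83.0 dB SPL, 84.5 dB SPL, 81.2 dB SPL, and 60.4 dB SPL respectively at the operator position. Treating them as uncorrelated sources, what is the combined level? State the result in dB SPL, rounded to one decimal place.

89.7 dB SPL

For uncorrelated sources the intensities add, so convert each level to linear form, sum, and take 10·log₁₀ of the total.
Σ 10^(L/10) = 10^(85.0/10) + 10^(83.0/10) + 10^(84.5/10) + 10^(81.2/10) + 10^(60.4/10) = 9.305e+08.
L_total = 10·log₁₀(9.305e+08) = 89.69 dB SPL.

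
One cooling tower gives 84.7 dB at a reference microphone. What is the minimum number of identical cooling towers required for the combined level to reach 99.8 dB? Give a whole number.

33

N identical sources give L₁ + 10·log₁₀ N, so require 10·log₁₀ N ≥ 99.8 − 84.7 = 15.1 dB.
N ≥ 10^(15.1/10) = 32.359, so N = 33.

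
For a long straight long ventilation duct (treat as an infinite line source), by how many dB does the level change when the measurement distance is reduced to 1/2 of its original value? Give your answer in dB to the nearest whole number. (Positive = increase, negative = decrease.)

With cylindrical spreading the level changes by −10·log₁₀(r₂/r₁).
ΔL = −10·log₁₀(0.5) = +3.01 dB.

+3 dB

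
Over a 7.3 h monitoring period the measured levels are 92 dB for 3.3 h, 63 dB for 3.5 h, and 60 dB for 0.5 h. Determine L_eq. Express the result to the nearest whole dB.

89 dB

The energy average is taken in the linear domain: L_eq = 10·log₁₀[(Σ tᵢ·10^(Lᵢ/10))/T], T = 7.3 h.
Σ tᵢ·10^(Lᵢ/10) = 3.3·10^(92/10) + 3.5·10^(63/10) + 0.5·10^(60/10) = 5.238e+09.
L_eq = 10·log₁₀(5.238e+09/7.3) = 88.56 dB.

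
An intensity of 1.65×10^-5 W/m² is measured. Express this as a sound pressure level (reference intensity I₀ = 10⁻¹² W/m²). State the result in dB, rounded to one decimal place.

72.2 dB

I/I₀ = 1.65×10^-5/10⁻¹² = 1.65×10^7, and L = 10·log₁₀(I/I₀).
L = 10·(0.2175 + 7) = 72.17 dB.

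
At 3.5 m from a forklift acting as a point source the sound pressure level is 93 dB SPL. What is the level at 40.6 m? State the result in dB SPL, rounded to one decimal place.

71.7 dB SPL

Point-source attenuation: ΔL = 20·log₁₀(r₂/r₁) = 20·log₁₀(40.6/3.5) = 21.289 dB.
L₂ = 93 − 20·log₁₀(40.6/3.5) = 93 − 21.289 = 71.71 dB SPL.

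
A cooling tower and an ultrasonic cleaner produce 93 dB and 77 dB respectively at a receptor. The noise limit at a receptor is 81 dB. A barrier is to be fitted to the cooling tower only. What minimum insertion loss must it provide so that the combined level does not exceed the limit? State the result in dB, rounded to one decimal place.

14.2 dB

Everything except the cooling tower sums to 10^(77/10) = 5.012e+07 in linear terms, 77.00 dB.
The limit corresponds to 10^(81/10) = 1.259e+08; subtracting the fixed part leaves 7.577e+07 for the cooling tower, i.e. 78.80 dB.
So the cooling tower must be reduced from 93 to 78.80 dB: IL = 14.20 dB.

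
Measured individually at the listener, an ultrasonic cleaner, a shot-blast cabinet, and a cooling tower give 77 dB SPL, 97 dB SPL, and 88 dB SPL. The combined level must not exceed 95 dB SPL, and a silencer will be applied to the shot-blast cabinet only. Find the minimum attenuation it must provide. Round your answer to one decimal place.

Fixed contribution from the other sources: Σ 10^(L/10) = 10^(77/10) + 10^(88/10) = 6.811e+08 (88.33 dB SPL).
To meet 95 dB SPL overall, the treated shot-blast cabinet may contribute at most 10^(95/10) − 6.811e+08 = 2.481e+09, i.e. 93.95 dB SPL.
Required insertion loss = 97 − 93.95 = 3.05 dB.

3.1 dB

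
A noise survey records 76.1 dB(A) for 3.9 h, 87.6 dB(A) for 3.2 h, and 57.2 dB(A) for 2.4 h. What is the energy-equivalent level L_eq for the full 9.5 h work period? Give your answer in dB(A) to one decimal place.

L_eq = 10·log₁₀[(1/T)·Σ tᵢ·10^(Lᵢ/10)] with T = 9.5 h.
Σ tᵢ·10^(Lᵢ/10) = 3.9·10^(76.1/10) + 3.2·10^(87.6/10) + 2.4·10^(57.2/10) = 2.002e+09.
L_eq = 10·log₁₀(2.002e+09/9.5) = 83.24 dB(A).

83.2 dB(A)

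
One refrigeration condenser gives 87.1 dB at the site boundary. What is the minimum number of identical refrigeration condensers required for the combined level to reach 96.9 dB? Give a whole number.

Need L₁ + 10·log₁₀ N ≥ 96.9, i.e. log₁₀ N ≥ 0.98.
N ≥ 10^(9.8/10) = 9.550, so N = 10.

10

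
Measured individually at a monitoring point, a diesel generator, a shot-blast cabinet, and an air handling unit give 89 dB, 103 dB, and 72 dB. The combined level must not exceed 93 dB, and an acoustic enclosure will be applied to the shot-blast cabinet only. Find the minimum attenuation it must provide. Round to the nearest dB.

The untreated sources together contribute 10^(89/10) + 10^(72/10) = 8.102e+08, i.e. 89.09 dB.
The limit corresponds to 10^(93/10) = 1.995e+09; subtracting the fixed part leaves 1.185e+09 for the shot-blast cabinet, i.e. 90.74 dB.
Required insertion loss = 103 − 90.74 = 12.26 dB.

12 dB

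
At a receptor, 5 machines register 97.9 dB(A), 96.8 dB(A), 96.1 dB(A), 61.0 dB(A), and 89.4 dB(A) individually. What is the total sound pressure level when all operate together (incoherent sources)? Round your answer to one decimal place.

102.0 dB(A)

For uncorrelated sources the intensities add, so convert each level to linear form, sum, and take 10·log₁₀ of the total.
Σ 10^(L/10) = 10^(97.9/10) + 10^(96.8/10) + 10^(96.1/10) + 10^(61.0/10) + 10^(89.4/10) = 1.590e+10.
L_total = 10·log₁₀(1.590e+10) = 102.01 dB(A).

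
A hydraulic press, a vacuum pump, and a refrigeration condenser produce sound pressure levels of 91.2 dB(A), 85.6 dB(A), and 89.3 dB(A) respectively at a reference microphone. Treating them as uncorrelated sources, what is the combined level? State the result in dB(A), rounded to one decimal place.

94.0 dB(A)

Incoherent sources combine by intensity addition: L_total = 10·log₁₀(Σ 10^(L_i/10)).
Σ 10^(L/10) = 10^(91.2/10) + 10^(85.6/10) + 10^(89.3/10) = 2.532e+09.
L_total = 10·log₁₀(2.532e+09) = 94.04 dB(A).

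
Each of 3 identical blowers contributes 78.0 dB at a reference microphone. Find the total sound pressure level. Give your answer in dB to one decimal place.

L_total = L₁ + 10·log₁₀ N for N identical incoherent sources.
L_total = 78.0 + 10·log₁₀(3) = 78.0 + 4.771 = 82.77 dB.

82.8 dB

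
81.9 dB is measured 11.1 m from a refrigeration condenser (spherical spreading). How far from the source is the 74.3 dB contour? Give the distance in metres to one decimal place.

Point-source spreading drops the level by 20·log₁₀(r₂/r₁); inverting, r₂/r₁ = 10^(ΔL/20).
r₂ = 11.1·10^((81.9−74.3)/20) = 11.1·10^(7.6/20) = 26.63 m.

26.6 m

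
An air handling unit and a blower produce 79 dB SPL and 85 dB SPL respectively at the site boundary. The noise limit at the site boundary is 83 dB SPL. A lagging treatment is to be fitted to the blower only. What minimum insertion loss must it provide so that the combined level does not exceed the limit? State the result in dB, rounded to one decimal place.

Fixed contribution from the other source: Σ 10^(L/10) = 10^(79/10) = 7.943e+07 (79.00 dB SPL).
The limit corresponds to 10^(83/10) = 1.995e+08; subtracting the fixed part leaves 1.201e+08 for the blower, i.e. 80.80 dB SPL.
So the blower must be reduced from 85 to 80.80 dB SPL: IL = 4.20 dB.

4.2 dB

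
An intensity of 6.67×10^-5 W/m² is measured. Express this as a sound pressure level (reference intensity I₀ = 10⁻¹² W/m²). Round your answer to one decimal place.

78.2 dB

L = 10·log₁₀(I/I₀) = 10·log₁₀(6.67×10^-5/10⁻¹²) = 10·log₁₀(6.67×10^7).
L = 10·(0.8241 + 7) = 78.24 dB.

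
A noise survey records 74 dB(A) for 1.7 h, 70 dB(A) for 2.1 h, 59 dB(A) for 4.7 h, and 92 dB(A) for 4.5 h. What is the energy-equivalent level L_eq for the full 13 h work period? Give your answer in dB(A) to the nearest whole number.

Weight each interval's intensity by its duration and average over T = 13 h:
Σ tᵢ·10^(Lᵢ/10) = 1.7·10^(74/10) + 2.1·10^(70/10) + 4.7·10^(59/10) + 4.5·10^(92/10) = 7.199e+09.
L_eq = 10·log₁₀(7.199e+09/13) = 87.43 dB(A).

87 dB(A)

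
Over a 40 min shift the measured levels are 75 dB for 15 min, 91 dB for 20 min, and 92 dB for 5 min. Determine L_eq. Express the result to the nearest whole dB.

89 dB

L_eq = 10·log₁₀[(1/T)·Σ tᵢ·10^(Lᵢ/10)] with T = 40 min.
Σ tᵢ·10^(Lᵢ/10) = 15·10^(75/10) + 20·10^(91/10) + 5·10^(92/10) = 3.358e+10.
L_eq = 10·log₁₀(3.358e+10/40) = 89.24 dB.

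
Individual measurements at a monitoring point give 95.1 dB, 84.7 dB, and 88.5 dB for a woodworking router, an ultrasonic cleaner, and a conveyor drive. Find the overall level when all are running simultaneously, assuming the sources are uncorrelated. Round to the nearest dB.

For uncorrelated sources the intensities add, so convert each level to linear form, sum, and take 10·log₁₀ of the total.
Σ 10^(L/10) = 10^(95.1/10) + 10^(84.7/10) + 10^(88.5/10) = 4.239e+09.
L_total = 10·log₁₀(4.239e+09) = 96.27 dB.

96 dB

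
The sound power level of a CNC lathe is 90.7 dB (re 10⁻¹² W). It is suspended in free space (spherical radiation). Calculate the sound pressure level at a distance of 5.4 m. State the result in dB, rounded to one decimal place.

The power spreads over a sphere of area 4π·r², so L_p = L_w − 10·log₁₀(4π·r²).
4π·r² = 366.4 m², 10·log₁₀ of that is 25.640 dB.
L_p = 90.7 − 25.640 = 65.06 dB.

65.1 dB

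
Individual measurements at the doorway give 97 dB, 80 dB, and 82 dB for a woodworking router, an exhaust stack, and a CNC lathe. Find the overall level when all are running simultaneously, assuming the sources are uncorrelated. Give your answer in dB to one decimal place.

For uncorrelated sources the intensities add, so convert each level to linear form, sum, and take 10·log₁₀ of the total.
Σ 10^(L/10) = 10^(97/10) + 10^(80/10) + 10^(82/10) = 5.270e+09.
L_total = 10·log₁₀(5.270e+09) = 97.22 dB.

97.2 dB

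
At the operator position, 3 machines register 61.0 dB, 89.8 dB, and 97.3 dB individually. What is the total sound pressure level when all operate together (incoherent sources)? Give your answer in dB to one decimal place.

For uncorrelated sources the intensities add, so convert each level to linear form, sum, and take 10·log₁₀ of the total.
Σ 10^(L/10) = 10^(61.0/10) + 10^(89.8/10) + 10^(97.3/10) = 6.327e+09.
L_total = 10·log₁₀(6.327e+09) = 98.01 dB.

98.0 dB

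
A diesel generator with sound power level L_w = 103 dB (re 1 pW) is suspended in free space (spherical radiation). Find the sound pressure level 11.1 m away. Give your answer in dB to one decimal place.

71.1 dB

The power spreads over a sphere of area 4π·r², so L_p = L_w − 10·log₁₀(4π·r²).
4π·r² = 1548 m², 10·log₁₀ of that is 31.899 dB.
L_p = 103 − 31.899 = 71.10 dB.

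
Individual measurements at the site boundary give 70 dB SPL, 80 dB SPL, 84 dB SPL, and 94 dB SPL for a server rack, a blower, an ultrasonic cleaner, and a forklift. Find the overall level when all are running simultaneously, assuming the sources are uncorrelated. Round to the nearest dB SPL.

For uncorrelated sources the intensities add, so convert each level to linear form, sum, and take 10·log₁₀ of the total.
Σ 10^(L/10) = 10^(70/10) + 10^(80/10) + 10^(84/10) + 10^(94/10) = 2.873e+09.
L_total = 10·log₁₀(2.873e+09) = 94.58 dB SPL.

95 dB SPL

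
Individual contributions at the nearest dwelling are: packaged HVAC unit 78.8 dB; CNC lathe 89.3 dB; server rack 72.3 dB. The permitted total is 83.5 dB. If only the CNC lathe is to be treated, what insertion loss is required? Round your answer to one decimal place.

Fixed contribution from the other sources: Σ 10^(L/10) = 10^(78.8/10) + 10^(72.3/10) = 9.284e+07 (79.68 dB).
The limit corresponds to 10^(83.5/10) = 2.239e+08; subtracting the fixed part leaves 1.310e+08 for the CNC lathe, i.e. 81.17 dB.
So the CNC lathe must be reduced from 89.3 to 81.17 dB: IL = 8.13 dB.

8.1 dB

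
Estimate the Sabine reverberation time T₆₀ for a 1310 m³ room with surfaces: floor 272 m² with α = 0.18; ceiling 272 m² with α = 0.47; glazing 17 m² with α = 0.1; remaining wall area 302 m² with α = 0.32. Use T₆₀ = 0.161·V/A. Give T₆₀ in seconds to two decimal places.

A = Σ Sᵢαᵢ = 272·0.18 + 272·0.47 + 17·0.1 + 302·0.32 = 275.14 m².
T₆₀ = 0.161·V/A = 0.161·1310/275.14 = 0.767 s.

0.77 s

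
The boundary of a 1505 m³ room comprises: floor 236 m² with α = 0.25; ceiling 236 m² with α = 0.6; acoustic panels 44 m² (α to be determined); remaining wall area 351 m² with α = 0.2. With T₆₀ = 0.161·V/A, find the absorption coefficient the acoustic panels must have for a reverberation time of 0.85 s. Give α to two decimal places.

0.32

Required total absorption A = 0.161·1505/0.85 = 285.06 m².
Absorption from the other surfaces = 236·0.25 + 236·0.6 + 351·0.2 = 270.80 m², so the acoustic panels must supply 14.26 m² over 44 m².
α = 14.26/44 = 0.324.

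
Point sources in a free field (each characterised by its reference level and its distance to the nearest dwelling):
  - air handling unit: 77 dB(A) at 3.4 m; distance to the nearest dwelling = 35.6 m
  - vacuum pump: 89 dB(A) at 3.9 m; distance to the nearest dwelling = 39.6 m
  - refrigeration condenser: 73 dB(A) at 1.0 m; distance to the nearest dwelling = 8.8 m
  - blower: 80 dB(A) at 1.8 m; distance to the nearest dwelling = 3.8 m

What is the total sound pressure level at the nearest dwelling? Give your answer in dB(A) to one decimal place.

74.9 dB(A)

Apply inverse-square spreading to bring every level to the receiver, then sum 10^(L/10).
air handling unit: 77 − 20·log₁₀(35.6/3.4) = 77 − 20.40 = 56.60 dB(A).
vacuum pump: 89 − 20·log₁₀(39.6/3.9) = 89 − 20.13 = 68.87 dB(A).
refrigeration condenser: 73 − 20·log₁₀(8.8/1.0) = 73 − 18.89 = 54.11 dB(A).
blower: 80 − 20·log₁₀(3.8/1.8) = 80 − 6.49 = 73.51 dB(A).
Σ 10^(L/10) = 3.086e+07 → L_total = 10·log₁₀(3.086e+07) = 74.89 dB(A).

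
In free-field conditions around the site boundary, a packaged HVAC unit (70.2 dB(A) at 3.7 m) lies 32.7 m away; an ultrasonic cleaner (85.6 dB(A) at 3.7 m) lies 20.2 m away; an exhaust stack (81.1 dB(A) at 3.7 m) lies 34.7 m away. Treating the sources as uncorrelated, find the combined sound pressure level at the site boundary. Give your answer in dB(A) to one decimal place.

71.4 dB(A)

First find each source's level at the receiver (point-source: −20·log₁₀(r/r_ref)), then combine on an intensity basis.
packaged HVAC unit: 70.2 − 20·log₁₀(32.7/3.7) = 70.2 − 18.93 = 51.27 dB(A).
ultrasonic cleaner: 85.6 − 20·log₁₀(20.2/3.7) = 85.6 − 14.74 = 70.86 dB(A).
exhaust stack: 81.1 − 20·log₁₀(34.7/3.7) = 81.1 − 19.44 = 61.66 dB(A).
Σ 10^(L/10) = 1.378e+07 → L_total = 10·log₁₀(1.378e+07) = 71.39 dB(A).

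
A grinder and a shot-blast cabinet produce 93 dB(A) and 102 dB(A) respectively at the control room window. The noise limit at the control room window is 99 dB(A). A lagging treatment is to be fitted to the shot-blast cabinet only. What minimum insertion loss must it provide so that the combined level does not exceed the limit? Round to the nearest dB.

4 dB

Everything except the shot-blast cabinet sums to 10^(93/10) = 1.995e+09 in linear terms, 93.00 dB(A).
The limit corresponds to 10^(99/10) = 7.943e+09; subtracting the fixed part leaves 5.948e+09 for the shot-blast cabinet, i.e. 97.74 dB(A).
So the shot-blast cabinet must be reduced from 102 to 97.74 dB(A): IL = 4.26 dB.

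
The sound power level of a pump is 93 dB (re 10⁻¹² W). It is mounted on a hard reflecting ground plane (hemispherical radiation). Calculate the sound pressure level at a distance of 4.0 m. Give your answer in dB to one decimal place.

L_p = L_w − 10·log₁₀(2π·r²) with r = 4.0 m.
2π·r² = 100.5 m², 10·log₁₀ of that is 20.023 dB.
L_p = 93 − 20.023 = 72.98 dB.

73.0 dB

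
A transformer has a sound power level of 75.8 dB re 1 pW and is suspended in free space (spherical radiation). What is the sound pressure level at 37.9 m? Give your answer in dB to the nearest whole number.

33 dB

L_p = L_w − 10·log₁₀(4π·r²) with r = 37.9 m.
4π·r² = 1.805e+04 m², 10·log₁₀ of that is 42.565 dB.
L_p = 75.8 − 42.565 = 33.24 dB.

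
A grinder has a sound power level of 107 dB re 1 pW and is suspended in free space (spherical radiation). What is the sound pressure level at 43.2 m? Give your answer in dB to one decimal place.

Free-field spherical radiation: L_p = L_w − 10·log₁₀(4π·r²), r = 43.2 m.
4π·r² = 2.345e+04 m², 10·log₁₀ of that is 43.702 dB.
L_p = 107 − 43.702 = 63.30 dB.

63.3 dB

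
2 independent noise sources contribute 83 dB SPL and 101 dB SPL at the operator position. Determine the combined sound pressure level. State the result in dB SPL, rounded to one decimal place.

101.1 dB SPL

Incoherent sources combine by intensity addition: L_total = 10·log₁₀(Σ 10^(L_i/10)).
Σ 10^(L/10) = 10^(83/10) + 10^(101/10) = 1.279e+10.
L_total = 10·log₁₀(1.279e+10) = 101.07 dB SPL.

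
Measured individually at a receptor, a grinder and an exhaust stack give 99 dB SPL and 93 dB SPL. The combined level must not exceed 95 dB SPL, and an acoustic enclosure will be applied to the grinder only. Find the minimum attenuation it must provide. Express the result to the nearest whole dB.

Fixed contribution from the other source: Σ 10^(L/10) = 10^(93/10) = 1.995e+09 (93.00 dB SPL).
The limit corresponds to 10^(95/10) = 3.162e+09; subtracting the fixed part leaves 1.167e+09 for the grinder, i.e. 90.67 dB SPL.
Required insertion loss = 99 − 90.67 = 8.33 dB.

8 dB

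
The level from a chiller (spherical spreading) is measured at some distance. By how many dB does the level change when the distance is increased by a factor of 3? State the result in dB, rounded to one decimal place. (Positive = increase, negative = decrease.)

-9.5 dB

With spherical spreading the level changes by −20·log₁₀(r₂/r₁).
ΔL = −20·log₁₀(3) = -9.54 dB.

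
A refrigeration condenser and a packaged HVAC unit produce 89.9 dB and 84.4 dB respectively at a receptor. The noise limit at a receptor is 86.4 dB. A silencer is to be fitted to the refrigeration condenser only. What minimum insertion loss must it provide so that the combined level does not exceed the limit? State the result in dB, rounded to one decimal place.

7.8 dB

Everything except the refrigeration condenser sums to 10^(84.4/10) = 2.754e+08 in linear terms, 84.40 dB.
To meet 86.4 dB overall, the treated refrigeration condenser may contribute at most 10^(86.4/10) − 2.754e+08 = 1.611e+08, i.e. 82.07 dB.
So the refrigeration condenser must be reduced from 89.9 to 82.07 dB: IL = 7.83 dB.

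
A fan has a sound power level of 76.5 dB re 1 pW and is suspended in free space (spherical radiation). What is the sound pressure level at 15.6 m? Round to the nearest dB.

L_p = L_w − 10·log₁₀(4π·r²) with r = 15.6 m.
4π·r² = 3058 m², 10·log₁₀ of that is 34.855 dB.
L_p = 76.5 − 34.855 = 41.65 dB.

42 dB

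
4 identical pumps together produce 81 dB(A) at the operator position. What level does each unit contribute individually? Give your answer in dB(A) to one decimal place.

4 equal contributions raise the level by 10·log₁₀ 4 = 6.021 dB, so each unit alone gives 81 − 6.021.

75.0 dB(A)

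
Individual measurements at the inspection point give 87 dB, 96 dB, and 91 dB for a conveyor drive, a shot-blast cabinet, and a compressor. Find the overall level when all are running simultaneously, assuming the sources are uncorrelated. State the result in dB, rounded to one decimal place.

For uncorrelated sources the intensities add, so convert each level to linear form, sum, and take 10·log₁₀ of the total.
Σ 10^(L/10) = 10^(87/10) + 10^(96/10) + 10^(91/10) = 5.741e+09.
L_total = 10·log₁₀(5.741e+09) = 97.59 dB.

97.6 dB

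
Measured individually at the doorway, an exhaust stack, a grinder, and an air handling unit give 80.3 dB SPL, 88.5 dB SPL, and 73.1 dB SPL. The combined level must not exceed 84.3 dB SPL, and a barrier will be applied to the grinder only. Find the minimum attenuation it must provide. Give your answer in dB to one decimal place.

The untreated sources together contribute 10^(80.3/10) + 10^(73.1/10) = 1.276e+08, i.e. 81.06 dB SPL.
The limit corresponds to 10^(84.3/10) = 2.692e+08; subtracting the fixed part leaves 1.416e+08 for the grinder, i.e. 81.51 dB SPL.
Required insertion loss = 88.5 − 81.51 = 6.99 dB.

7.0 dB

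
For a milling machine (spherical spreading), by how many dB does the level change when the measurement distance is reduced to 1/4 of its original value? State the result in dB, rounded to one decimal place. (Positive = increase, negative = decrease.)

Point-source spreading: ΔL = −20·log₁₀(r₂/r₁).
ΔL = −20·log₁₀(0.25) = +12.04 dB.

+12.0 dB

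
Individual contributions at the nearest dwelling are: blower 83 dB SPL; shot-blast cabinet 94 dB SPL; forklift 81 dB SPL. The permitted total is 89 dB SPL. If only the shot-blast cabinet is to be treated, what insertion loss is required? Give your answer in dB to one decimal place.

Everything except the shot-blast cabinet sums to 10^(83/10) + 10^(81/10) = 3.254e+08 in linear terms, 85.12 dB SPL.
To meet 89 dB SPL overall, the treated shot-blast cabinet may contribute at most 10^(89/10) − 3.254e+08 = 4.689e+08, i.e. 86.71 dB SPL.
So the shot-blast cabinet must be reduced from 94 to 86.71 dB SPL: IL = 7.29 dB.

7.3 dB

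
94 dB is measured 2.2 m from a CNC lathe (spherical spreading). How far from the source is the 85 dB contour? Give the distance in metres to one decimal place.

6.2 m

The 9.0 dB drop corresponds to a distance ratio of 10^(9.0/20) for a point source.
r₂ = 2.2·10^((94−85)/20) = 2.2·10^(9.0/20) = 6.20 m.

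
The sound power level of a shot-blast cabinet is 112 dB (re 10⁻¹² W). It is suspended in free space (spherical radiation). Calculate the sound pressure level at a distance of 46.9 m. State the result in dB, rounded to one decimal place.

The power spreads over a sphere of area 4π·r², so L_p = L_w − 10·log₁₀(4π·r²).
4π·r² = 2.764e+04 m², 10·log₁₀ of that is 44.416 dB.
L_p = 112 − 44.416 = 67.58 dB.

67.6 dB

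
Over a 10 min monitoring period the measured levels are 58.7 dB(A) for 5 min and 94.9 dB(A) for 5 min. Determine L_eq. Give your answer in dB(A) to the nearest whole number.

The energy average is taken in the linear domain: L_eq = 10·log₁₀[(Σ tᵢ·10^(Lᵢ/10))/T], T = 10 min.
Σ tᵢ·10^(Lᵢ/10) = 5·10^(58.7/10) + 5·10^(94.9/10) = 1.546e+10.
L_eq = 10·log₁₀(1.546e+10/10) = 91.89 dB(A).

92 dB(A)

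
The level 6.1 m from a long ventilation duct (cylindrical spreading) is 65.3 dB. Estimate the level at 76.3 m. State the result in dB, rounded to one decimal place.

Line-source attenuation: ΔL = 10·log₁₀(r₂/r₁) = 10·log₁₀(76.3/6.1) = 10.972 dB.
L₂ = 65.3 − 10·log₁₀(76.3/6.1) = 65.3 − 10.972 = 54.33 dB.

54.3 dB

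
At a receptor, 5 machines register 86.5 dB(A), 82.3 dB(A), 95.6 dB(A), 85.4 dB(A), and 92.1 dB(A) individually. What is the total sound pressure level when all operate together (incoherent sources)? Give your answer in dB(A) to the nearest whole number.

98 dB(A)

For uncorrelated sources the intensities add, so convert each level to linear form, sum, and take 10·log₁₀ of the total.
Σ 10^(L/10) = 10^(86.5/10) + 10^(82.3/10) + 10^(95.6/10) + 10^(85.4/10) + 10^(92.1/10) = 6.216e+09.
L_total = 10·log₁₀(6.216e+09) = 97.93 dB(A).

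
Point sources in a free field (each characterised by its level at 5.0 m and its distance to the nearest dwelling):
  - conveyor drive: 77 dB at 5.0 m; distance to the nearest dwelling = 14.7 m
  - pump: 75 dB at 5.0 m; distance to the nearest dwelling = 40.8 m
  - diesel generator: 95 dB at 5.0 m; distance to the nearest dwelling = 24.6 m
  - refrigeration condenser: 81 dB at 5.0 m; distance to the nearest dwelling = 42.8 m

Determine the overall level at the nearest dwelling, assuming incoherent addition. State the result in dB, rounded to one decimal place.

81.4 dB

Propagate each source to the receiver with L = L_ref − 20·log₁₀(r/r_ref), then add intensities.
conveyor drive: 77 − 20·log₁₀(14.7/5.0) = 77 − 9.37 = 67.63 dB.
pump: 75 − 20·log₁₀(40.8/5.0) = 75 − 18.23 = 56.77 dB.
diesel generator: 95 − 20·log₁₀(24.6/5.0) = 95 − 13.84 = 81.16 dB.
refrigeration condenser: 81 − 20·log₁₀(42.8/5.0) = 81 − 18.65 = 62.35 dB.
Σ 10^(L/10) = 1.386e+08 → L_total = 10·log₁₀(1.386e+08) = 81.42 dB.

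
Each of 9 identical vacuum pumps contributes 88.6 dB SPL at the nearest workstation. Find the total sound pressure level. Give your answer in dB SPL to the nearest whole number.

With 9 equal, uncorrelated contributions the intensity is 9× that of one unit, giving a rise of 10·log₁₀ 9.
L_total = 88.6 + 10·log₁₀(9) = 88.6 + 9.542 = 98.14 dB SPL.

98 dB SPL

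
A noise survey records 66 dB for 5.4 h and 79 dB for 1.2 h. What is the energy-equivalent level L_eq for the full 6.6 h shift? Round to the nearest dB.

The energy average is taken in the linear domain: L_eq = 10·log₁₀[(Σ tᵢ·10^(Lᵢ/10))/T], T = 6.6 h.
Σ tᵢ·10^(Lᵢ/10) = 5.4·10^(66/10) + 1.2·10^(79/10) = 1.168e+08.
L_eq = 10·log₁₀(1.168e+08/6.6) = 72.48 dB.

72 dB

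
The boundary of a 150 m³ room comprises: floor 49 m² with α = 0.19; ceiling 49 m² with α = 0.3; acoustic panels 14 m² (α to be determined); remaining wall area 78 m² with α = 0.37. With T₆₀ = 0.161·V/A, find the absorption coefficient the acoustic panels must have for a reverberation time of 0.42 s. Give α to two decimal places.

0.33

Required total absorption A = 0.161·150/0.42 = 57.50 m².
Absorption from the other surfaces = 49·0.19 + 49·0.3 + 78·0.37 = 52.87 m², so the acoustic panels must supply 4.63 m² over 14 m².
α = 4.63/14 = 0.331.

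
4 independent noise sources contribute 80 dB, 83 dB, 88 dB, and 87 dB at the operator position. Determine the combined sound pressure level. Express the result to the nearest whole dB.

92 dB

For uncorrelated sources the intensities add, so convert each level to linear form, sum, and take 10·log₁₀ of the total.
Σ 10^(L/10) = 10^(80/10) + 10^(83/10) + 10^(88/10) + 10^(87/10) = 1.432e+09.
L_total = 10·log₁₀(1.432e+09) = 91.56 dB.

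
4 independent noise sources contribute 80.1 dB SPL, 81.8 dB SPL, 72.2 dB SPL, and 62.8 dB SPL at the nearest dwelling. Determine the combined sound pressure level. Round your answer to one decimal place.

84.3 dB SPL

Incoherent sources combine by intensity addition: L_total = 10·log₁₀(Σ 10^(L_i/10)).
Σ 10^(L/10) = 10^(80.1/10) + 10^(81.8/10) + 10^(72.2/10) + 10^(62.8/10) = 2.722e+08.
L_total = 10·log₁₀(2.722e+08) = 84.35 dB SPL.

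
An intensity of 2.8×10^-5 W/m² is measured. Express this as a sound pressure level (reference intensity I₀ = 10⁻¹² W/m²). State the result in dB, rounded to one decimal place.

Dividing by I₀ shifts the exponent by 12: I/I₀ = 2.8×10^7.
L = 10·(0.4472 + 7) = 74.47 dB.

74.5 dB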